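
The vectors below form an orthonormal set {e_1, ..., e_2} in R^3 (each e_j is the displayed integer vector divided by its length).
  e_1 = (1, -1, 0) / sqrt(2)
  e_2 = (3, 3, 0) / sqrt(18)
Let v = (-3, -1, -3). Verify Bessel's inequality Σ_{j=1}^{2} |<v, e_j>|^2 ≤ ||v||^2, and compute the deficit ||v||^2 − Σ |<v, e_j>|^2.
Σ |<v, e_j>|^2 = 10; ||v||^2 = 19; deficit = 9

Write each e_j = u_j / sqrt(<u_j, u_j>) where u_j is the displayed integer vector. Then <v, e_j> = <v, u_j> / sqrt(<u_j, u_j>), so |<v, e_j>|^2 = <v, u_j>^2 / <u_j, u_j>.
Coefficients: <v, e_1> = -2/sqrt(2), <v, e_2> = -12/sqrt(18).
Square and sum: Σ |<v, e_j>|^2 = 10.
Compute ||v||^2 = v·v = 19.
Deficit = 19 − 10 = 9 ≥ 0, confirming Bessel's inequality. (The deficit equals ||v − Σ <v,e_j> e_j||^2, the squared distance from v to span{e_j}.)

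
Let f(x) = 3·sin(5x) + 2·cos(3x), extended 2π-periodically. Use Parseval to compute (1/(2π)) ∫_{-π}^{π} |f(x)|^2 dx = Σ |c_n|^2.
Σ |c_n|^2 = 13/2

Expand |f|^2 and use orthogonality of {sin(nx), cos(mx)} on [-π, π]:
  ∫_{-π}^{π} sin(nx)^2 dx = π, ∫ cos(mx)^2 dx = π, and cross terms integrate to 0.
So ∫_{-π}^{π} f(x)^2 dx = 3^2 · π + 2^2 · π = (9 + 4)π.
Divide by 2π: (9 + 4)/2 = 13/2.
By Parseval, this equals Σ |c_n|^2.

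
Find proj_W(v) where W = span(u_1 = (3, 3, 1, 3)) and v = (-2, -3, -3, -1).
proj_W(v) = (-9/4, -9/4, -3/4, -9/4)

Set up U = [u_1 | ... | u_1] ∈ R^(4×1). The projector onto W = col(U) is P = U (U^T U)^(-1) U^T.
Compute U^T U =
  [28],
and U^T v = (-21).
Solve U^T U · c = U^T v for the coefficients: c = (-3/4). The projection is proj_W(v) = U c.
Check: (v - proj_W(v)) · u_1 = 0  (should be 0).
Result: proj_W(v) = (-9/4, -9/4, -3/4, -9/4).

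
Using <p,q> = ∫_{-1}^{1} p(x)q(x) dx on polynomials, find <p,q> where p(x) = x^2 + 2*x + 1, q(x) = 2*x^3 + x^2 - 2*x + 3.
<p,q> = 8

Expand the product: p(x)·q(x) = 2*x^5 + 5*x^4 + 2*x^3 + 4*x + 3.
∫_{-1}^{1} of each monomial x^k gives [2/(k+1) if k even, 0 if k odd]. Integrating term-by-term (or equivalently evaluating the antiderivative F(x) = x^6/3 + x^5 + x^4/2 + 2*x^2 + 3*x at the endpoints):
  F(1) − F(−1) = 41/6 − (-7/6) = 8.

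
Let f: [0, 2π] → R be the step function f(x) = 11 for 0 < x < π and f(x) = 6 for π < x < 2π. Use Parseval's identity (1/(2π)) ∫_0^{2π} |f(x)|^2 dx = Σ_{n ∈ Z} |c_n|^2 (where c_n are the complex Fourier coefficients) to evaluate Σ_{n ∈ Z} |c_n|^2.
Σ |c_n|^2 = 157/2

Parseval equates the L^2 energy of f (normalised by 1/(2π)) with the ℓ^2 sum of its Fourier coefficients: (1/(2π)) ∫_0^{2π} |f|^2 = Σ |c_n|^2.
Compute the left side: (1/(2π)) [∫_0^π 11^2 dx + ∫_π^{2π} 6^2 dx] = (1/(2π)) · (121π + 36π) = (121 + 36)/2 = 157/2.
So Σ_{n ∈ Z} |c_n|^2 = 157/2.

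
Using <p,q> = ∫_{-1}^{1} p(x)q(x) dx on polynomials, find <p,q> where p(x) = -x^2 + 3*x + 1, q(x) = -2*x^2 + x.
<p,q> = 22/15

Expand the product: p(x)·q(x) = 2*x^4 - 7*x^3 + x^2 + x.
∫_{-1}^{1} of each monomial x^k gives [2/(k+1) if k even, 0 if k odd]. Integrating term-by-term (or equivalently evaluating the antiderivative F(x) = 2*x^5/5 - 7*x^4/4 + x^3/3 + x^2/2 at the endpoints):
  F(1) − F(−1) = -31/60 − (-119/60) = 22/15.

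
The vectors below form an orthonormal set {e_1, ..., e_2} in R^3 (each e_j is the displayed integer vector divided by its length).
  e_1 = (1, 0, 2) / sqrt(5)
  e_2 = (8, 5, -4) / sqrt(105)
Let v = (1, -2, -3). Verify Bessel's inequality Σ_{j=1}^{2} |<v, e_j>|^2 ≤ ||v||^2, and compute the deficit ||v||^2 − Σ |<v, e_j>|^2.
Σ |<v, e_j>|^2 = 125/21; ||v||^2 = 14; deficit = 169/21

Write each e_j = u_j / sqrt(<u_j, u_j>) where u_j is the displayed integer vector. Then <v, e_j> = <v, u_j> / sqrt(<u_j, u_j>), so |<v, e_j>|^2 = <v, u_j>^2 / <u_j, u_j>.
Coefficients: <v, e_1> = -5/sqrt(5), <v, e_2> = 10/sqrt(105).
Square and sum: Σ |<v, e_j>|^2 = 125/21.
Compute ||v||^2 = v·v = 14.
Deficit = 14 − 125/21 = 169/21 ≥ 0, confirming Bessel's inequality. (The deficit equals ||v − Σ <v,e_j> e_j||^2, the squared distance from v to span{e_j}.)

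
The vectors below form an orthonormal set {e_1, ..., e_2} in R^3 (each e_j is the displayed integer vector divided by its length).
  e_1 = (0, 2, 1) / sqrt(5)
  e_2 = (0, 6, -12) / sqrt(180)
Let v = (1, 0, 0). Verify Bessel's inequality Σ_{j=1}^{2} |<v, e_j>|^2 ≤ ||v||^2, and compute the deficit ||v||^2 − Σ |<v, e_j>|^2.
Σ |<v, e_j>|^2 = 0; ||v||^2 = 1; deficit = 1

Write each e_j = u_j / sqrt(<u_j, u_j>) where u_j is the displayed integer vector. Then <v, e_j> = <v, u_j> / sqrt(<u_j, u_j>), so |<v, e_j>|^2 = <v, u_j>^2 / <u_j, u_j>.
Coefficients: <v, e_1> = 0/sqrt(5), <v, e_2> = 0/sqrt(180).
Square and sum: Σ |<v, e_j>|^2 = 0.
Compute ||v||^2 = v·v = 1.
Deficit = 1 − 0 = 1 ≥ 0, confirming Bessel's inequality. (The deficit equals ||v − Σ <v,e_j> e_j||^2, the squared distance from v to span{e_j}.)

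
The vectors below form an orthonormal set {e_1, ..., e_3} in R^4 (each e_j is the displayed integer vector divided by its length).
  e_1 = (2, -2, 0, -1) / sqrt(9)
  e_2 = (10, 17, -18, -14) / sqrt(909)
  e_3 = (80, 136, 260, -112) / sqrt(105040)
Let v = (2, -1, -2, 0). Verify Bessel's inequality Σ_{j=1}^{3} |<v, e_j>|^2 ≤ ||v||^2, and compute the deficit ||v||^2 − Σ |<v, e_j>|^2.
Σ |<v, e_j>|^2 = 521/65; ||v||^2 = 9; deficit = 64/65

Write each e_j = u_j / sqrt(<u_j, u_j>) where u_j is the displayed integer vector. Then <v, e_j> = <v, u_j> / sqrt(<u_j, u_j>), so |<v, e_j>|^2 = <v, u_j>^2 / <u_j, u_j>.
Coefficients: <v, e_1> = 6/sqrt(9), <v, e_2> = 39/sqrt(909), <v, e_3> = -496/sqrt(105040).
Square and sum: Σ |<v, e_j>|^2 = 521/65.
Compute ||v||^2 = v·v = 9.
Deficit = 9 − 521/65 = 64/65 ≥ 0, confirming Bessel's inequality. (The deficit equals ||v − Σ <v,e_j> e_j||^2, the squared distance from v to span{e_j}.)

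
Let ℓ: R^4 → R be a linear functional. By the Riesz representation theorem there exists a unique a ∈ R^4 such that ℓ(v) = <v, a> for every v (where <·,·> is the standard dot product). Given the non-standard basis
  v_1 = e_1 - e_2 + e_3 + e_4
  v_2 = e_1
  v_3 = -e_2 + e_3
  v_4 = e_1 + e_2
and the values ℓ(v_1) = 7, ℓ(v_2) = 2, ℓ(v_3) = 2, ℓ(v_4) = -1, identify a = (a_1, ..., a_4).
a = (2, -3, -1, 3)

Write a = (a_1, ..., a_4) in the standard basis. For each basis vector v_i, ℓ(v_i) = <v_i, a> is a linear equation in the a_j's. Collect the n equations into a matrix system V a = ℓ, where row i of V is v_i (expressed in the standard basis). Since V is invertible (lower-triangular with 1s on the diagonal, up to permutation), solve by back-substitution:
  V =
[[1, -1, 1, 1],
 [1, 0, 0, 0],
 [0, -1, 1, 0],
 [1, 1, 0, 0]]
  V a = (7, 2, 2, -1)
Solving gives a = (2, -3, -1, 3).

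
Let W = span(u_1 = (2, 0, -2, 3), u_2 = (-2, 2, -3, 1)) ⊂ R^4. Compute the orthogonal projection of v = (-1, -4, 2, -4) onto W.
proj_W(v) = (-124/281, -364/281, 1034/281, -914/281)

Set up U = [u_1 | ... | u_2] ∈ R^(4×2). The projector onto W = col(U) is P = U (U^T U)^(-1) U^T.
Compute U^T U =
  [17, 5]
  [5, 18],
and U^T v = (-18, -16).
Solve U^T U · c = U^T v for the coefficients: c = (-244/281, -182/281). The projection is proj_W(v) = U c.
Check: (v - proj_W(v)) · u_1 = 0  (should be 0).
Check: (v - proj_W(v)) · u_2 = 0  (should be 0).
Result: proj_W(v) = (-124/281, -364/281, 1034/281, -914/281).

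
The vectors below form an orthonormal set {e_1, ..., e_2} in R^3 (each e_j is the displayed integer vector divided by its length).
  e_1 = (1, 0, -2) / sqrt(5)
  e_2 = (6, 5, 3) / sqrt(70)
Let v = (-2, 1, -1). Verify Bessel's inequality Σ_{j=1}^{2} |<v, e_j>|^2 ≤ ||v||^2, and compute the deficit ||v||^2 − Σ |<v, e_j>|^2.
Σ |<v, e_j>|^2 = 10/7; ||v||^2 = 6; deficit = 32/7

Write each e_j = u_j / sqrt(<u_j, u_j>) where u_j is the displayed integer vector. Then <v, e_j> = <v, u_j> / sqrt(<u_j, u_j>), so |<v, e_j>|^2 = <v, u_j>^2 / <u_j, u_j>.
Coefficients: <v, e_1> = 0/sqrt(5), <v, e_2> = -10/sqrt(70).
Square and sum: Σ |<v, e_j>|^2 = 10/7.
Compute ||v||^2 = v·v = 6.
Deficit = 6 − 10/7 = 32/7 ≥ 0, confirming Bessel's inequality. (The deficit equals ||v − Σ <v,e_j> e_j||^2, the squared distance from v to span{e_j}.)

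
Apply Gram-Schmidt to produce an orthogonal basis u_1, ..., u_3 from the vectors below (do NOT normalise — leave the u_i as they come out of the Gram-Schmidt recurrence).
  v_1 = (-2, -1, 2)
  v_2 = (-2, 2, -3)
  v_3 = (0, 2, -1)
Orthogonal basis:
  u_1 = (-2, -1, 2)
  u_2 = (-26/9, 14/9, -19/9)
  u_3 = (14/137, 140/137, 84/137)

Apply the Gram-Schmidt recurrence
  u_1 = v_1
  u_i = v_i − Σ_{j<i} ((v_i · u_j) / (u_j · u_j)) · u_j.

Step by step this gives:
  u_1 = (-2, -1, 2)
  u_2 = (-26/9, 14/9, -19/9)
  u_3 = (14/137, 140/137, 84/137)

Orthogonality check:
  u_2 · u_1 = 0 (should be 0)
  u_3 · u_1 = 0 (should be 0)
  u_3 · u_2 = 0 (should be 0)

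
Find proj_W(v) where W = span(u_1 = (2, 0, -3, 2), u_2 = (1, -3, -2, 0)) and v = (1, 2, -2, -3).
proj_W(v) = (13/58, 33/58, -7/29, 12/29)

Set up U = [u_1 | ... | u_2] ∈ R^(4×2). The projector onto W = col(U) is P = U (U^T U)^(-1) U^T.
Compute U^T U =
  [17, 8]
  [8, 14],
and U^T v = (2, -1).
Solve U^T U · c = U^T v for the coefficients: c = (6/29, -11/58). The projection is proj_W(v) = U c.
Check: (v - proj_W(v)) · u_1 = 0  (should be 0).
Check: (v - proj_W(v)) · u_2 = 0  (should be 0).
Result: proj_W(v) = (13/58, 33/58, -7/29, 12/29).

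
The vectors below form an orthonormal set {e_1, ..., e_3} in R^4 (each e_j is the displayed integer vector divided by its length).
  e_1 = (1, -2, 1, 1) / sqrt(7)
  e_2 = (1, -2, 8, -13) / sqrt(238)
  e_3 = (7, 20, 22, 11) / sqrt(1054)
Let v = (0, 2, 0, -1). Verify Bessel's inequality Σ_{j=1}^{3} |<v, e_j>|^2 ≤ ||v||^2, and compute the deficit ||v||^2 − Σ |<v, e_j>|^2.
Σ |<v, e_j>|^2 = 146/31; ||v||^2 = 5; deficit = 9/31

Write each e_j = u_j / sqrt(<u_j, u_j>) where u_j is the displayed integer vector. Then <v, e_j> = <v, u_j> / sqrt(<u_j, u_j>), so |<v, e_j>|^2 = <v, u_j>^2 / <u_j, u_j>.
Coefficients: <v, e_1> = -5/sqrt(7), <v, e_2> = 9/sqrt(238), <v, e_3> = 29/sqrt(1054).
Square and sum: Σ |<v, e_j>|^2 = 146/31.
Compute ||v||^2 = v·v = 5.
Deficit = 5 − 146/31 = 9/31 ≥ 0, confirming Bessel's inequality. (The deficit equals ||v − Σ <v,e_j> e_j||^2, the squared distance from v to span{e_j}.)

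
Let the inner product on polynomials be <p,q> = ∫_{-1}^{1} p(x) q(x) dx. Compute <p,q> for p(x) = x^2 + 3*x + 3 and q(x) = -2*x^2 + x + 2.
<p,q> = 158/15

Expand the product: p(x)·q(x) = -2*x^4 - 5*x^3 - x^2 + 9*x + 6.
∫_{-1}^{1} of each monomial x^k gives [2/(k+1) if k even, 0 if k odd]. Integrating term-by-term (or equivalently evaluating the antiderivative F(x) = -2*x^5/5 - 5*x^4/4 - x^3/3 + 9*x^2/2 + 6*x at the endpoints):
  F(1) − F(−1) = 511/60 − (-121/60) = 158/15.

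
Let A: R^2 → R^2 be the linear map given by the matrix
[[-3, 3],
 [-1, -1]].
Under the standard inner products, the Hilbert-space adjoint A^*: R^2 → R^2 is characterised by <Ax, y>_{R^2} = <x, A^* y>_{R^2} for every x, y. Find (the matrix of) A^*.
A^* = A^T =
[[-3, -1],
 [3, -1]]

For real matrices with standard dot products, the defining identity <Ax, y> = <x, A^* y> gives (Ax)^T y = x^T (A^*) y, i.e. x^T A^T y = x^T (A^*) y. Since this holds for all x, y, we must have A^* = A^T. Therefore
A^* =
[[-3, -1],
 [3, -1]].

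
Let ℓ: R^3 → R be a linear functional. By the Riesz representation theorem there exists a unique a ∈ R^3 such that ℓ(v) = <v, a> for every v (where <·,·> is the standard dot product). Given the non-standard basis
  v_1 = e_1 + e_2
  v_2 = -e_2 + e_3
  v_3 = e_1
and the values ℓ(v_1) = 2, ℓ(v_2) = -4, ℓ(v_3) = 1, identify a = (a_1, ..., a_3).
a = (1, 1, -3)

Write a = (a_1, ..., a_3) in the standard basis. For each basis vector v_i, ℓ(v_i) = <v_i, a> is a linear equation in the a_j's. Collect the n equations into a matrix system V a = ℓ, where row i of V is v_i (expressed in the standard basis). Since V is invertible (lower-triangular with 1s on the diagonal, up to permutation), solve by back-substitution:
  V =
[[1, 1, 0],
 [0, -1, 1],
 [1, 0, 0]]
  V a = (2, -4, 1)
Solving gives a = (1, 1, -3).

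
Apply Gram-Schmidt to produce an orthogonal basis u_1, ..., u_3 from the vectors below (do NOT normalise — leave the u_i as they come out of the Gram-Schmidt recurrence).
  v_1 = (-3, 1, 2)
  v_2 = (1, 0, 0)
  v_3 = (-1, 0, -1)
Orthogonal basis:
  u_1 = (-3, 1, 2)
  u_2 = (5/14, 3/14, 3/7)
  u_3 = (0, 2/5, -1/5)

Apply the Gram-Schmidt recurrence
  u_1 = v_1
  u_i = v_i − Σ_{j<i} ((v_i · u_j) / (u_j · u_j)) · u_j.

Step by step this gives:
  u_1 = (-3, 1, 2)
  u_2 = (5/14, 3/14, 3/7)
  u_3 = (0, 2/5, -1/5)

Orthogonality check:
  u_2 · u_1 = 0 (should be 0)
  u_3 · u_1 = 0 (should be 0)
  u_3 · u_2 = 0 (should be 0)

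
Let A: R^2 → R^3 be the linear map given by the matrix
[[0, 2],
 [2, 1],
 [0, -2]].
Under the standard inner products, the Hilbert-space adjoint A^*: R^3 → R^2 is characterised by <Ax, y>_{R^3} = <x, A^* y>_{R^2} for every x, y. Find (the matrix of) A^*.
A^* = A^T =
[[0, 2, 0],
 [2, 1, -2]]

For real matrices with standard dot products, the defining identity <Ax, y> = <x, A^* y> gives (Ax)^T y = x^T (A^*) y, i.e. x^T A^T y = x^T (A^*) y. Since this holds for all x, y, we must have A^* = A^T. Therefore
A^* =
[[0, 2, 0],
 [2, 1, -2]].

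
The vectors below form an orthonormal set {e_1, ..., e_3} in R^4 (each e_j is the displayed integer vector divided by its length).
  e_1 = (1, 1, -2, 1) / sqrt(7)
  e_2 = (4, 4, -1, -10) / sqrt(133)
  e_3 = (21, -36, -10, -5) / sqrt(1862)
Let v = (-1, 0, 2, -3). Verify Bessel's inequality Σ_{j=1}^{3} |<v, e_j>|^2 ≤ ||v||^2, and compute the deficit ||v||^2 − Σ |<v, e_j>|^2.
Σ |<v, e_j>|^2 = 678/49; ||v||^2 = 14; deficit = 8/49

Write each e_j = u_j / sqrt(<u_j, u_j>) where u_j is the displayed integer vector. Then <v, e_j> = <v, u_j> / sqrt(<u_j, u_j>), so |<v, e_j>|^2 = <v, u_j>^2 / <u_j, u_j>.
Coefficients: <v, e_1> = -8/sqrt(7), <v, e_2> = 24/sqrt(133), <v, e_3> = -26/sqrt(1862).
Square and sum: Σ |<v, e_j>|^2 = 678/49.
Compute ||v||^2 = v·v = 14.
Deficit = 14 − 678/49 = 8/49 ≥ 0, confirming Bessel's inequality. (The deficit equals ||v − Σ <v,e_j> e_j||^2, the squared distance from v to span{e_j}.)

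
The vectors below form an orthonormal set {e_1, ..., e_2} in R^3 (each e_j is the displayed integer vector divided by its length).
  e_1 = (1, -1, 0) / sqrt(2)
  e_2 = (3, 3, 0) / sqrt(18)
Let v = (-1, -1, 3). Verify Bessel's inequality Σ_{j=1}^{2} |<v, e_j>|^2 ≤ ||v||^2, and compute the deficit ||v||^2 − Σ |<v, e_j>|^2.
Σ |<v, e_j>|^2 = 2; ||v||^2 = 11; deficit = 9

Write each e_j = u_j / sqrt(<u_j, u_j>) where u_j is the displayed integer vector. Then <v, e_j> = <v, u_j> / sqrt(<u_j, u_j>), so |<v, e_j>|^2 = <v, u_j>^2 / <u_j, u_j>.
Coefficients: <v, e_1> = 0/sqrt(2), <v, e_2> = -6/sqrt(18).
Square and sum: Σ |<v, e_j>|^2 = 2.
Compute ||v||^2 = v·v = 11.
Deficit = 11 − 2 = 9 ≥ 0, confirming Bessel's inequality. (The deficit equals ||v − Σ <v,e_j> e_j||^2, the squared distance from v to span{e_j}.)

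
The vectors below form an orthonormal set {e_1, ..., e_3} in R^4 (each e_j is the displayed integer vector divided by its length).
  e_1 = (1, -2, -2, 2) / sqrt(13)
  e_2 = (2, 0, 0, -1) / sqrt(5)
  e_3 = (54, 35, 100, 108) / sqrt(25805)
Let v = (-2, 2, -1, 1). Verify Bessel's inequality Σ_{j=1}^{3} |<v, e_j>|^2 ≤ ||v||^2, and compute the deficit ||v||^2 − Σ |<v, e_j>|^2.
Σ |<v, e_j>|^2 = 2121/397; ||v||^2 = 10; deficit = 1849/397

Write each e_j = u_j / sqrt(<u_j, u_j>) where u_j is the displayed integer vector. Then <v, e_j> = <v, u_j> / sqrt(<u_j, u_j>), so |<v, e_j>|^2 = <v, u_j>^2 / <u_j, u_j>.
Coefficients: <v, e_1> = -2/sqrt(13), <v, e_2> = -5/sqrt(5), <v, e_3> = -30/sqrt(25805).
Square and sum: Σ |<v, e_j>|^2 = 2121/397.
Compute ||v||^2 = v·v = 10.
Deficit = 10 − 2121/397 = 1849/397 ≥ 0, confirming Bessel's inequality. (The deficit equals ||v − Σ <v,e_j> e_j||^2, the squared distance from v to span{e_j}.)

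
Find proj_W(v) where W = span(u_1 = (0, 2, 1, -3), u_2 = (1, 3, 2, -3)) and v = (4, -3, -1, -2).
proj_W(v) = (1/11, -1/11, 0, 3/11)

Set up U = [u_1 | ... | u_2] ∈ R^(4×2). The projector onto W = col(U) is P = U (U^T U)^(-1) U^T.
Compute U^T U =
  [14, 17]
  [17, 23],
and U^T v = (-1, -1).
Solve U^T U · c = U^T v for the coefficients: c = (-2/11, 1/11). The projection is proj_W(v) = U c.
Check: (v - proj_W(v)) · u_1 = 0  (should be 0).
Check: (v - proj_W(v)) · u_2 = 0  (should be 0).
Result: proj_W(v) = (1/11, -1/11, 0, 3/11).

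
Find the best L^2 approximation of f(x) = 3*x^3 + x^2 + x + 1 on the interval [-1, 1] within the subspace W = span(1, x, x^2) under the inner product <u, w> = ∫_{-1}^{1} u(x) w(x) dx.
g(x) = x^2 + 14*x/5 + 1

The best approximation g ∈ W is the orthogonal projection of f onto W. Writing g = a_0 + a_1 x + a_2 x^2, the coefficients solve the normal equations G · a = b where
  G_{ij} = <φ_i, φ_j> and b_i = <f, φ_i>, with φ_0 = 1, φ_1 = x, φ_2 = x^2.
G =
  [2, 0, 2/3]
  [0, 2/3, 0]
  [2/3, 0, 2/5],
b = (8/3, 28/15, 16/15).
Solving gives a_0 = 1, a_1 = 14/5, a_2 = 1, so
  g(x) = x^2 + 14*x/5 + 1.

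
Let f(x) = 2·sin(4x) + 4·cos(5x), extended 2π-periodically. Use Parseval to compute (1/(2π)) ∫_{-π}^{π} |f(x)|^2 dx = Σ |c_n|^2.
Σ |c_n|^2 = 10

Expand |f|^2 and use orthogonality of {sin(nx), cos(mx)} on [-π, π]:
  ∫_{-π}^{π} sin(nx)^2 dx = π, ∫ cos(mx)^2 dx = π, and cross terms integrate to 0.
So ∫_{-π}^{π} f(x)^2 dx = 2^2 · π + 4^2 · π = (4 + 16)π.
Divide by 2π: (4 + 16)/2 = 10.
By Parseval, this equals Σ |c_n|^2.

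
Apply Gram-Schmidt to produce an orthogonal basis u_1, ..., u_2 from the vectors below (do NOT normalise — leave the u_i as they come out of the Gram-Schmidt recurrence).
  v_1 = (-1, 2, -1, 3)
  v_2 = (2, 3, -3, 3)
Orthogonal basis:
  u_1 = (-1, 2, -1, 3)
  u_2 = (46/15, 13/15, -29/15, -1/5)

Apply the Gram-Schmidt recurrence
  u_1 = v_1
  u_i = v_i − Σ_{j<i} ((v_i · u_j) / (u_j · u_j)) · u_j.

Step by step this gives:
  u_1 = (-1, 2, -1, 3)
  u_2 = (46/15, 13/15, -29/15, -1/5)

Orthogonality check:
  u_2 · u_1 = 0 (should be 0)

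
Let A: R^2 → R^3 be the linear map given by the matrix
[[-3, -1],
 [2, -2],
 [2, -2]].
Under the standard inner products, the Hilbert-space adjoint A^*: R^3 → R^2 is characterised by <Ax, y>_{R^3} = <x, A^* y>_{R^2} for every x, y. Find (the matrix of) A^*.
A^* = A^T =
[[-3, 2, 2],
 [-1, -2, -2]]

For real matrices with standard dot products, the defining identity <Ax, y> = <x, A^* y> gives (Ax)^T y = x^T (A^*) y, i.e. x^T A^T y = x^T (A^*) y. Since this holds for all x, y, we must have A^* = A^T. Therefore
A^* =
[[-3, 2, 2],
 [-1, -2, -2]].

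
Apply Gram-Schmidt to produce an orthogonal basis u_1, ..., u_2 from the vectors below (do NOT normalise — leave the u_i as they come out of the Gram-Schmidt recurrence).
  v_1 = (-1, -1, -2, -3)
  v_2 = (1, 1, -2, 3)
Orthogonal basis:
  u_1 = (-1, -1, -2, -3)
  u_2 = (8/15, 8/15, -44/15, 8/5)

Apply the Gram-Schmidt recurrence
  u_1 = v_1
  u_i = v_i − Σ_{j<i} ((v_i · u_j) / (u_j · u_j)) · u_j.

Step by step this gives:
  u_1 = (-1, -1, -2, -3)
  u_2 = (8/15, 8/15, -44/15, 8/5)

Orthogonality check:
  u_2 · u_1 = 0 (should be 0)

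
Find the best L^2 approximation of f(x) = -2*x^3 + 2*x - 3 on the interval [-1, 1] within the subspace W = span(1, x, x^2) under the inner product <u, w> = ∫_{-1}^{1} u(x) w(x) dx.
g(x) = 4*x/5 - 3

The best approximation g ∈ W is the orthogonal projection of f onto W. Writing g = a_0 + a_1 x + a_2 x^2, the coefficients solve the normal equations G · a = b where
  G_{ij} = <φ_i, φ_j> and b_i = <f, φ_i>, with φ_0 = 1, φ_1 = x, φ_2 = x^2.
G =
  [2, 0, 2/3]
  [0, 2/3, 0]
  [2/3, 0, 2/5],
b = (-6, 8/15, -2).
Solving gives a_0 = -3, a_1 = 4/5, a_2 = 0, so
  g(x) = 4*x/5 - 3.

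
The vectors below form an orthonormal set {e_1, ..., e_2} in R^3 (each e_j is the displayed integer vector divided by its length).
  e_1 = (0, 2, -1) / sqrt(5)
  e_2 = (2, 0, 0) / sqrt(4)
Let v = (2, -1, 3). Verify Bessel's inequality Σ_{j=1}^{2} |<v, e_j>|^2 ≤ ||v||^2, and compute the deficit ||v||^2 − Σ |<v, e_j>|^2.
Σ |<v, e_j>|^2 = 9; ||v||^2 = 14; deficit = 5

Write each e_j = u_j / sqrt(<u_j, u_j>) where u_j is the displayed integer vector. Then <v, e_j> = <v, u_j> / sqrt(<u_j, u_j>), so |<v, e_j>|^2 = <v, u_j>^2 / <u_j, u_j>.
Coefficients: <v, e_1> = -5/sqrt(5), <v, e_2> = 4/sqrt(4).
Square and sum: Σ |<v, e_j>|^2 = 9.
Compute ||v||^2 = v·v = 14.
Deficit = 14 − 9 = 5 ≥ 0, confirming Bessel's inequality. (The deficit equals ||v − Σ <v,e_j> e_j||^2, the squared distance from v to span{e_j}.)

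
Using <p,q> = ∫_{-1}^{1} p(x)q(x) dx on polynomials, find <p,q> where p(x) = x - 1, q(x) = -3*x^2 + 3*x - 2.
<p,q> = 8

Expand the product: p(x)·q(x) = -3*x^3 + 6*x^2 - 5*x + 2.
∫_{-1}^{1} of each monomial x^k gives [2/(k+1) if k even, 0 if k odd]. Integrating term-by-term (or equivalently evaluating the antiderivative F(x) = -3*x^4/4 + 2*x^3 - 5*x^2/2 + 2*x at the endpoints):
  F(1) − F(−1) = 3/4 − (-29/4) = 8.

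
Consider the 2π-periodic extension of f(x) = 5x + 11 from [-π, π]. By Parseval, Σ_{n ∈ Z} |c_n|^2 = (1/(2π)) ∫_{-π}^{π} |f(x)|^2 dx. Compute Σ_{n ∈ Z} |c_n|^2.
Σ |c_n|^2 = 25π^2/3 + 121

Expand and integrate term by term over [-π, π]:
  ∫ (5x)^2 dx = 25·(2π^3/3); ∫ 2·5·(11)·x dx = 0 (odd integrand); ∫ 11^2 dx = 121·2π.
So (1/(2π)) ∫_{-π}^{π} (5x + 11)^2 dx = 25π^2/3 + 121 = 25π^2/3 + 121.
Parseval ⇒ Σ |c_n|^2 = 25π^2/3 + 121.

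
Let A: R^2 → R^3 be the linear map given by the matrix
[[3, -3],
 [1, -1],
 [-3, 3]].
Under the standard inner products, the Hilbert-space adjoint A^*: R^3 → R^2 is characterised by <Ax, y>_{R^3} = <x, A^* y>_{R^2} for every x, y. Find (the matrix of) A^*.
A^* = A^T =
[[3, 1, -3],
 [-3, -1, 3]]

For real matrices with standard dot products, the defining identity <Ax, y> = <x, A^* y> gives (Ax)^T y = x^T (A^*) y, i.e. x^T A^T y = x^T (A^*) y. Since this holds for all x, y, we must have A^* = A^T. Therefore
A^* =
[[3, 1, -3],
 [-3, -1, 3]].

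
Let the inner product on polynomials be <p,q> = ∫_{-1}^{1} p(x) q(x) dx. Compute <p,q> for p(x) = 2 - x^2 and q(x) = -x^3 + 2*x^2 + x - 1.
<p,q> = -22/15

Expand the product: p(x)·q(x) = x^5 - 2*x^4 - 3*x^3 + 5*x^2 + 2*x - 2.
∫_{-1}^{1} of each monomial x^k gives [2/(k+1) if k even, 0 if k odd]. Integrating term-by-term (or equivalently evaluating the antiderivative F(x) = x^6/6 - 2*x^5/5 - 3*x^4/4 + 5*x^3/3 + x^2 - 2*x at the endpoints):
  F(1) − F(−1) = -19/60 − (23/20) = -22/15.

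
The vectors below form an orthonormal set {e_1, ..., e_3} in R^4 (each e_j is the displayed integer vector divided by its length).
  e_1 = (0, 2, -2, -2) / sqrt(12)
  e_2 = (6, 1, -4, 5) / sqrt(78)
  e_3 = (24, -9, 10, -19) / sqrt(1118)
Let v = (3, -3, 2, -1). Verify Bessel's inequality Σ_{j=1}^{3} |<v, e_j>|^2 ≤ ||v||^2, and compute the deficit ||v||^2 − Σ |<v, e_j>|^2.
Σ |<v, e_j>|^2 = 964/43; ||v||^2 = 23; deficit = 25/43

Write each e_j = u_j / sqrt(<u_j, u_j>) where u_j is the displayed integer vector. Then <v, e_j> = <v, u_j> / sqrt(<u_j, u_j>), so |<v, e_j>|^2 = <v, u_j>^2 / <u_j, u_j>.
Coefficients: <v, e_1> = -8/sqrt(12), <v, e_2> = 2/sqrt(78), <v, e_3> = 138/sqrt(1118).
Square and sum: Σ |<v, e_j>|^2 = 964/43.
Compute ||v||^2 = v·v = 23.
Deficit = 23 − 964/43 = 25/43 ≥ 0, confirming Bessel's inequality. (The deficit equals ||v − Σ <v,e_j> e_j||^2, the squared distance from v to span{e_j}.)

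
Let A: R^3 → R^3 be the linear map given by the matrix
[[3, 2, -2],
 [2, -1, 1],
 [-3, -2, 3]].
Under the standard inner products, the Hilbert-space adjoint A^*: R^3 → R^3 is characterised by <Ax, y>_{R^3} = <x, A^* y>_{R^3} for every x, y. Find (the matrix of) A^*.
A^* = A^T =
[[3, 2, -3],
 [2, -1, -2],
 [-2, 1, 3]]

For real matrices with standard dot products, the defining identity <Ax, y> = <x, A^* y> gives (Ax)^T y = x^T (A^*) y, i.e. x^T A^T y = x^T (A^*) y. Since this holds for all x, y, we must have A^* = A^T. Therefore
A^* =
[[3, 2, -3],
 [2, -1, -2],
 [-2, 1, 3]].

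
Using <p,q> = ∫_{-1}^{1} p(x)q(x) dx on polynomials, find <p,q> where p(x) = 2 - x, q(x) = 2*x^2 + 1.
<p,q> = 20/3

Expand the product: p(x)·q(x) = -2*x^3 + 4*x^2 - x + 2.
∫_{-1}^{1} of each monomial x^k gives [2/(k+1) if k even, 0 if k odd]. Integrating term-by-term (or equivalently evaluating the antiderivative F(x) = -x^4/2 + 4*x^3/3 - x^2/2 + 2*x at the endpoints):
  F(1) − F(−1) = 7/3 − (-13/3) = 20/3.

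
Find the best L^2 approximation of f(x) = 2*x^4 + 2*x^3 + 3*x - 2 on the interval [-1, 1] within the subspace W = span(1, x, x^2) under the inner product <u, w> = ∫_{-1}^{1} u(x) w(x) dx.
g(x) = 12*x^2/7 + 21*x/5 - 76/35

The best approximation g ∈ W is the orthogonal projection of f onto W. Writing g = a_0 + a_1 x + a_2 x^2, the coefficients solve the normal equations G · a = b where
  G_{ij} = <φ_i, φ_j> and b_i = <f, φ_i>, with φ_0 = 1, φ_1 = x, φ_2 = x^2.
G =
  [2, 0, 2/3]
  [0, 2/3, 0]
  [2/3, 0, 2/5],
b = (-16/5, 14/5, -16/21).
Solving gives a_0 = -76/35, a_1 = 21/5, a_2 = 12/7, so
  g(x) = 12*x^2/7 + 21*x/5 - 76/35.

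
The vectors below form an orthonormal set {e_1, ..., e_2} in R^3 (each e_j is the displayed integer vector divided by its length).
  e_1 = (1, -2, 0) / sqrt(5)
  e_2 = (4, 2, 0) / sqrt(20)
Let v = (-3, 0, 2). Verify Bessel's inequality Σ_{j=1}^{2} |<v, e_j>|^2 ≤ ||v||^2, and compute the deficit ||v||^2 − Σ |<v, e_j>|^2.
Σ |<v, e_j>|^2 = 9; ||v||^2 = 13; deficit = 4

Write each e_j = u_j / sqrt(<u_j, u_j>) where u_j is the displayed integer vector. Then <v, e_j> = <v, u_j> / sqrt(<u_j, u_j>), so |<v, e_j>|^2 = <v, u_j>^2 / <u_j, u_j>.
Coefficients: <v, e_1> = -3/sqrt(5), <v, e_2> = -12/sqrt(20).
Square and sum: Σ |<v, e_j>|^2 = 9.
Compute ||v||^2 = v·v = 13.
Deficit = 13 − 9 = 4 ≥ 0, confirming Bessel's inequality. (The deficit equals ||v − Σ <v,e_j> e_j||^2, the squared distance from v to span{e_j}.)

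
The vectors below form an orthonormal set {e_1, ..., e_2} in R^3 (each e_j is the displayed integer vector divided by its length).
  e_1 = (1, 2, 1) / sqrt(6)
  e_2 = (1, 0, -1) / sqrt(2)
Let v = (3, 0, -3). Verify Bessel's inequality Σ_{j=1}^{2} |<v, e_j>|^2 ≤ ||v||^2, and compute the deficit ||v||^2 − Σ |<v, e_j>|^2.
Σ |<v, e_j>|^2 = 18; ||v||^2 = 18; deficit = 0

Write each e_j = u_j / sqrt(<u_j, u_j>) where u_j is the displayed integer vector. Then <v, e_j> = <v, u_j> / sqrt(<u_j, u_j>), so |<v, e_j>|^2 = <v, u_j>^2 / <u_j, u_j>.
Coefficients: <v, e_1> = 0/sqrt(6), <v, e_2> = 6/sqrt(2).
Square and sum: Σ |<v, e_j>|^2 = 18.
Compute ||v||^2 = v·v = 18.
Deficit = 18 − 18 = 0 ≥ 0, confirming Bessel's inequality. (The deficit equals ||v − Σ <v,e_j> e_j||^2, the squared distance from v to span{e_j}.)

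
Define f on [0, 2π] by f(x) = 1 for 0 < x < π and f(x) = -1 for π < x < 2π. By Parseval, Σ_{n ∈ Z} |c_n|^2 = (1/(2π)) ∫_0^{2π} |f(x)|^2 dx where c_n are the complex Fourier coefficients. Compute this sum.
Σ |c_n|^2 = 1

Parseval equates the L^2 energy of f (normalised by 1/(2π)) with the ℓ^2 sum of its Fourier coefficients: (1/(2π)) ∫_0^{2π} |f|^2 = Σ |c_n|^2.
Compute the left side: (1/(2π)) [∫_0^π 1^2 dx + ∫_π^{2π} (-1)^2 dx] = (1/(2π)) · (1π + 1π) = (1 + 1)/2 = 1.
So Σ_{n ∈ Z} |c_n|^2 = 1.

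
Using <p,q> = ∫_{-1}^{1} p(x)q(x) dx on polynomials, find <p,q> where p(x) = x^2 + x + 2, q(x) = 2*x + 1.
<p,q> = 6

Expand the product: p(x)·q(x) = 2*x^3 + 3*x^2 + 5*x + 2.
∫_{-1}^{1} of each monomial x^k gives [2/(k+1) if k even, 0 if k odd]. Integrating term-by-term (or equivalently evaluating the antiderivative F(x) = x^4/2 + x^3 + 5*x^2/2 + 2*x at the endpoints):
  F(1) − F(−1) = 6 − (0) = 6.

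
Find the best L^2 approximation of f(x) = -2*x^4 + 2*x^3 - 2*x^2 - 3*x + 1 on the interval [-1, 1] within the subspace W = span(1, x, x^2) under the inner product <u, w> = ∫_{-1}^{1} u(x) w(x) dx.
g(x) = -26*x^2/7 - 9*x/5 + 41/35

The best approximation g ∈ W is the orthogonal projection of f onto W. Writing g = a_0 + a_1 x + a_2 x^2, the coefficients solve the normal equations G · a = b where
  G_{ij} = <φ_i, φ_j> and b_i = <f, φ_i>, with φ_0 = 1, φ_1 = x, φ_2 = x^2.
G =
  [2, 0, 2/3]
  [0, 2/3, 0]
  [2/3, 0, 2/5],
b = (-2/15, -6/5, -74/105).
Solving gives a_0 = 41/35, a_1 = -9/5, a_2 = -26/7, so
  g(x) = -26*x^2/7 - 9*x/5 + 41/35.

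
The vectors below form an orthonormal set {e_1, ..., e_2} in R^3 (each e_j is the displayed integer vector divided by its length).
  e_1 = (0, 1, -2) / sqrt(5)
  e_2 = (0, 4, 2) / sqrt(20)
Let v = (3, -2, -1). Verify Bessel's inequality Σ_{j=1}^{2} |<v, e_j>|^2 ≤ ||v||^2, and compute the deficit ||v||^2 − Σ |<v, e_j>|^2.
Σ |<v, e_j>|^2 = 5; ||v||^2 = 14; deficit = 9

Write each e_j = u_j / sqrt(<u_j, u_j>) where u_j is the displayed integer vector. Then <v, e_j> = <v, u_j> / sqrt(<u_j, u_j>), so |<v, e_j>|^2 = <v, u_j>^2 / <u_j, u_j>.
Coefficients: <v, e_1> = 0/sqrt(5), <v, e_2> = -10/sqrt(20).
Square and sum: Σ |<v, e_j>|^2 = 5.
Compute ||v||^2 = v·v = 14.
Deficit = 14 − 5 = 9 ≥ 0, confirming Bessel's inequality. (The deficit equals ||v − Σ <v,e_j> e_j||^2, the squared distance from v to span{e_j}.)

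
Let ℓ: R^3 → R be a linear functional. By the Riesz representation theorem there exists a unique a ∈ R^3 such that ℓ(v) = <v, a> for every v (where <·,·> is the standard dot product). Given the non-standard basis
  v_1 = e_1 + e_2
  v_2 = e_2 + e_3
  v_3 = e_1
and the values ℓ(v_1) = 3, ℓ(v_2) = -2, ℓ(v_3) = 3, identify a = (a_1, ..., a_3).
a = (3, 0, -2)

Write a = (a_1, ..., a_3) in the standard basis. For each basis vector v_i, ℓ(v_i) = <v_i, a> is a linear equation in the a_j's. Collect the n equations into a matrix system V a = ℓ, where row i of V is v_i (expressed in the standard basis). Since V is invertible (lower-triangular with 1s on the diagonal, up to permutation), solve by back-substitution:
  V =
[[1, 1, 0],
 [0, 1, 1],
 [1, 0, 0]]
  V a = (3, -2, 3)
Solving gives a = (3, 0, -2).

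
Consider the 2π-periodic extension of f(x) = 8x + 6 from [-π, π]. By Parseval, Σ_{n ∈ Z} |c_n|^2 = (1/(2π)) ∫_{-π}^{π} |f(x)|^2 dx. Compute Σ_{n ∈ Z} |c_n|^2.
Σ |c_n|^2 = 64π^2/3 + 36

Expand and integrate term by term over [-π, π]:
  ∫ (8x)^2 dx = 64·(2π^3/3); ∫ 2·8·(6)·x dx = 0 (odd integrand); ∫ 6^2 dx = 36·2π.
So (1/(2π)) ∫_{-π}^{π} (8x + 6)^2 dx = 64π^2/3 + 36 = 64π^2/3 + 36.
Parseval ⇒ Σ |c_n|^2 = 64π^2/3 + 36.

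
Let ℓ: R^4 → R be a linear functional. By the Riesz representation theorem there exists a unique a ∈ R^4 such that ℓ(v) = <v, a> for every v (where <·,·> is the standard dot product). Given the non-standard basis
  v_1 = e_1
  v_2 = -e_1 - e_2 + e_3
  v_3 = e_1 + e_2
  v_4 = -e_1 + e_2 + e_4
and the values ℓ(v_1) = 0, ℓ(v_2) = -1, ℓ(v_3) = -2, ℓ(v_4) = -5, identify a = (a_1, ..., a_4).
a = (0, -2, -3, -3)

Write a = (a_1, ..., a_4) in the standard basis. For each basis vector v_i, ℓ(v_i) = <v_i, a> is a linear equation in the a_j's. Collect the n equations into a matrix system V a = ℓ, where row i of V is v_i (expressed in the standard basis). Since V is invertible (lower-triangular with 1s on the diagonal, up to permutation), solve by back-substitution:
  V =
[[1, 0, 0, 0],
 [-1, -1, 1, 0],
 [1, 1, 0, 0],
 [-1, 1, 0, 1]]
  V a = (0, -1, -2, -5)
Solving gives a = (0, -2, -3, -3).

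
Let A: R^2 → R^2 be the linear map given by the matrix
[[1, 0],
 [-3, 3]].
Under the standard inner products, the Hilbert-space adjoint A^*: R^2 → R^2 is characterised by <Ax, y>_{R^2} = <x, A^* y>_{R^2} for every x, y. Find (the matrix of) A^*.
A^* = A^T =
[[1, -3],
 [0, 3]]

For real matrices with standard dot products, the defining identity <Ax, y> = <x, A^* y> gives (Ax)^T y = x^T (A^*) y, i.e. x^T A^T y = x^T (A^*) y. Since this holds for all x, y, we must have A^* = A^T. Therefore
A^* =
[[1, -3],
 [0, 3]].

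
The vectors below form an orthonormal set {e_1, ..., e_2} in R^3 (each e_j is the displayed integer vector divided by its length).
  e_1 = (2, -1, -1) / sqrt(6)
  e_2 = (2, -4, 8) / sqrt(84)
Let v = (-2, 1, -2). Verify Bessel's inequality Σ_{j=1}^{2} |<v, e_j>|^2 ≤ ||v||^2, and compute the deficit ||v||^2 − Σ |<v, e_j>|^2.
Σ |<v, e_j>|^2 = 117/14; ||v||^2 = 9; deficit = 9/14

Write each e_j = u_j / sqrt(<u_j, u_j>) where u_j is the displayed integer vector. Then <v, e_j> = <v, u_j> / sqrt(<u_j, u_j>), so |<v, e_j>|^2 = <v, u_j>^2 / <u_j, u_j>.
Coefficients: <v, e_1> = -3/sqrt(6), <v, e_2> = -24/sqrt(84).
Square and sum: Σ |<v, e_j>|^2 = 117/14.
Compute ||v||^2 = v·v = 9.
Deficit = 9 − 117/14 = 9/14 ≥ 0, confirming Bessel's inequality. (The deficit equals ||v − Σ <v,e_j> e_j||^2, the squared distance from v to span{e_j}.)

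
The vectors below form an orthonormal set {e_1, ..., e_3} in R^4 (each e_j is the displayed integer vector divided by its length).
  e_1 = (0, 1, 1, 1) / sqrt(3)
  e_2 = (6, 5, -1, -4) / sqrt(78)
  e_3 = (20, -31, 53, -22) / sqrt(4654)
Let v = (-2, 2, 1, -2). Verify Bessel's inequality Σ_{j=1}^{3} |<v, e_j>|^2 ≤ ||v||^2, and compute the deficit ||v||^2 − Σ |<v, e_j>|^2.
Σ |<v, e_j>|^2 = 118/179; ||v||^2 = 13; deficit = 2209/179

Write each e_j = u_j / sqrt(<u_j, u_j>) where u_j is the displayed integer vector. Then <v, e_j> = <v, u_j> / sqrt(<u_j, u_j>), so |<v, e_j>|^2 = <v, u_j>^2 / <u_j, u_j>.
Coefficients: <v, e_1> = 1/sqrt(3), <v, e_2> = 5/sqrt(78), <v, e_3> = -5/sqrt(4654).
Square and sum: Σ |<v, e_j>|^2 = 118/179.
Compute ||v||^2 = v·v = 13.
Deficit = 13 − 118/179 = 2209/179 ≥ 0, confirming Bessel's inequality. (The deficit equals ||v − Σ <v,e_j> e_j||^2, the squared distance from v to span{e_j}.)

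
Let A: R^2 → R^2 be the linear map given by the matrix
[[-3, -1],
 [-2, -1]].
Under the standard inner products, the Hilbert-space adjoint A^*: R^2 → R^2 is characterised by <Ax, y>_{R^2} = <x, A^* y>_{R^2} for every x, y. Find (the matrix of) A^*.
A^* = A^T =
[[-3, -2],
 [-1, -1]]

For real matrices with standard dot products, the defining identity <Ax, y> = <x, A^* y> gives (Ax)^T y = x^T (A^*) y, i.e. x^T A^T y = x^T (A^*) y. Since this holds for all x, y, we must have A^* = A^T. Therefore
A^* =
[[-3, -2],
 [-1, -1]].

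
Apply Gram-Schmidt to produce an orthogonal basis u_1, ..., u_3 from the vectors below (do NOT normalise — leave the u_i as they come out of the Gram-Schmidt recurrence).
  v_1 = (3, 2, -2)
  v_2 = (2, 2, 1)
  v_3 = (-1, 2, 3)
Orthogonal basis:
  u_1 = (3, 2, -2)
  u_2 = (10/17, 18/17, 33/17)
  u_3 = (-84/89, 98/89, -28/89)

Apply the Gram-Schmidt recurrence
  u_1 = v_1
  u_i = v_i − Σ_{j<i} ((v_i · u_j) / (u_j · u_j)) · u_j.

Step by step this gives:
  u_1 = (3, 2, -2)
  u_2 = (10/17, 18/17, 33/17)
  u_3 = (-84/89, 98/89, -28/89)

Orthogonality check:
  u_2 · u_1 = 0 (should be 0)
  u_3 · u_1 = 0 (should be 0)
  u_3 · u_2 = 0 (should be 0)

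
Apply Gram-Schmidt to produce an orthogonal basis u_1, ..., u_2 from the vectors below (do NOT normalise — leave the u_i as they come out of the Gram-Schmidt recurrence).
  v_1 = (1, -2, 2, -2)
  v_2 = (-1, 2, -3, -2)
Orthogonal basis:
  u_1 = (1, -2, 2, -2)
  u_2 = (-6/13, 12/13, -25/13, -40/13)

Apply the Gram-Schmidt recurrence
  u_1 = v_1
  u_i = v_i − Σ_{j<i} ((v_i · u_j) / (u_j · u_j)) · u_j.

Step by step this gives:
  u_1 = (1, -2, 2, -2)
  u_2 = (-6/13, 12/13, -25/13, -40/13)

Orthogonality check:
  u_2 · u_1 = 0 (should be 0)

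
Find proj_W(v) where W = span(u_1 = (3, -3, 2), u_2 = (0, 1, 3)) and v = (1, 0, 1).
proj_W(v) = (123/211, -72/211, 235/211)

Set up U = [u_1 | ... | u_2] ∈ R^(3×2). The projector onto W = col(U) is P = U (U^T U)^(-1) U^T.
Compute U^T U =
  [22, 3]
  [3, 10],
and U^T v = (5, 3).
Solve U^T U · c = U^T v for the coefficients: c = (41/211, 51/211). The projection is proj_W(v) = U c.
Check: (v - proj_W(v)) · u_1 = 0  (should be 0).
Check: (v - proj_W(v)) · u_2 = 0  (should be 0).
Result: proj_W(v) = (123/211, -72/211, 235/211).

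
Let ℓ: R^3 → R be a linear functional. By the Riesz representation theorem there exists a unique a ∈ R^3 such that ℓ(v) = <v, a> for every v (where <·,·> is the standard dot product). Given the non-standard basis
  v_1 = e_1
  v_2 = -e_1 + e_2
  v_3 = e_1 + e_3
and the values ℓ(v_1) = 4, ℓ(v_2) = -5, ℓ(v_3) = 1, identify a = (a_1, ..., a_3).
a = (4, -1, -3)

Write a = (a_1, ..., a_3) in the standard basis. For each basis vector v_i, ℓ(v_i) = <v_i, a> is a linear equation in the a_j's. Collect the n equations into a matrix system V a = ℓ, where row i of V is v_i (expressed in the standard basis). Since V is invertible (lower-triangular with 1s on the diagonal, up to permutation), solve by back-substitution:
  V =
[[1, 0, 0],
 [-1, 1, 0],
 [1, 0, 1]]
  V a = (4, -5, 1)
Solving gives a = (4, -1, -3).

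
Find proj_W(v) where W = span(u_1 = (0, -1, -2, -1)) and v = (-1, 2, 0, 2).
proj_W(v) = (0, 2/3, 4/3, 2/3)

Set up U = [u_1 | ... | u_1] ∈ R^(4×1). The projector onto W = col(U) is P = U (U^T U)^(-1) U^T.
Compute U^T U =
  [6],
and U^T v = (-4).
Solve U^T U · c = U^T v for the coefficients: c = (-2/3). The projection is proj_W(v) = U c.
Check: (v - proj_W(v)) · u_1 = 0  (should be 0).
Result: proj_W(v) = (0, 2/3, 4/3, 2/3).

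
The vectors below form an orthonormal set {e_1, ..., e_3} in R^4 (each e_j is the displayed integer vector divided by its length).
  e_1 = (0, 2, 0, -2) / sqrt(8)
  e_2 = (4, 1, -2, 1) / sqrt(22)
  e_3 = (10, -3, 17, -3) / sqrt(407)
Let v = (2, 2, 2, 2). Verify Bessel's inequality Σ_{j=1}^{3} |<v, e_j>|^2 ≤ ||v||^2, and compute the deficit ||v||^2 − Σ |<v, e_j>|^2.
Σ |<v, e_j>|^2 = 268/37; ||v||^2 = 16; deficit = 324/37

Write each e_j = u_j / sqrt(<u_j, u_j>) where u_j is the displayed integer vector. Then <v, e_j> = <v, u_j> / sqrt(<u_j, u_j>), so |<v, e_j>|^2 = <v, u_j>^2 / <u_j, u_j>.
Coefficients: <v, e_1> = 0/sqrt(8), <v, e_2> = 8/sqrt(22), <v, e_3> = 42/sqrt(407).
Square and sum: Σ |<v, e_j>|^2 = 268/37.
Compute ||v||^2 = v·v = 16.
Deficit = 16 − 268/37 = 324/37 ≥ 0, confirming Bessel's inequality. (The deficit equals ||v − Σ <v,e_j> e_j||^2, the squared distance from v to span{e_j}.)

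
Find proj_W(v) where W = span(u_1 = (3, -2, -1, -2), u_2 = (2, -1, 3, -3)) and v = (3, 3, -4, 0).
proj_W(v) = (302/293, -281/293, -977/293, 197/293)

Set up U = [u_1 | ... | u_2] ∈ R^(4×2). The projector onto W = col(U) is P = U (U^T U)^(-1) U^T.
Compute U^T U =
  [18, 11]
  [11, 23],
and U^T v = (7, -9).
Solve U^T U · c = U^T v for the coefficients: c = (260/293, -239/293). The projection is proj_W(v) = U c.
Check: (v - proj_W(v)) · u_1 = 0  (should be 0).
Check: (v - proj_W(v)) · u_2 = 0  (should be 0).
Result: proj_W(v) = (302/293, -281/293, -977/293, 197/293).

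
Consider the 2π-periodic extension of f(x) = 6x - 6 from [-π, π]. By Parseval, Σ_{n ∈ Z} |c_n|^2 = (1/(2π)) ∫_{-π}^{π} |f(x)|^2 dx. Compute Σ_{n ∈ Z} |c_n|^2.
Σ |c_n|^2 = 12π^2 + 36

Expand and integrate term by term over [-π, π]:
  ∫ (6x)^2 dx = 36·(2π^3/3); ∫ 2·6·(-6)·x dx = 0 (odd integrand); ∫ (-6)^2 dx = 36·2π.
So (1/(2π)) ∫_{-π}^{π} (6x - 6)^2 dx = 36π^2/3 + 36 = 12π^2 + 36.
Parseval ⇒ Σ |c_n|^2 = 12π^2 + 36.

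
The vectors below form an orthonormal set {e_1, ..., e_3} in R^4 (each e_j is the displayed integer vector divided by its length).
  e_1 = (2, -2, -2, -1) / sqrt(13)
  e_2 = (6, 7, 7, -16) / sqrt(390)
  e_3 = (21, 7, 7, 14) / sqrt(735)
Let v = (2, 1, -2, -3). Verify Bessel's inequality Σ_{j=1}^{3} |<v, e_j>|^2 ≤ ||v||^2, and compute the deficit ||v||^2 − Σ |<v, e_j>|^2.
Σ |<v, e_j>|^2 = 27/2; ||v||^2 = 18; deficit = 9/2

Write each e_j = u_j / sqrt(<u_j, u_j>) where u_j is the displayed integer vector. Then <v, e_j> = <v, u_j> / sqrt(<u_j, u_j>), so |<v, e_j>|^2 = <v, u_j>^2 / <u_j, u_j>.
Coefficients: <v, e_1> = 9/sqrt(13), <v, e_2> = 53/sqrt(390), <v, e_3> = -7/sqrt(735).
Square and sum: Σ |<v, e_j>|^2 = 27/2.
Compute ||v||^2 = v·v = 18.
Deficit = 18 − 27/2 = 9/2 ≥ 0, confirming Bessel's inequality. (The deficit equals ||v − Σ <v,e_j> e_j||^2, the squared distance from v to span{e_j}.)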